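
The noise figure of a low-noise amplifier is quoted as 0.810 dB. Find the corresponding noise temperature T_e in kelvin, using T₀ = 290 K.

59.5 K

F = 10^(0.810/10) = 1.20504
T_e = (F − 1)·T₀ = (1.20504 − 1) × 290 = 59.5 K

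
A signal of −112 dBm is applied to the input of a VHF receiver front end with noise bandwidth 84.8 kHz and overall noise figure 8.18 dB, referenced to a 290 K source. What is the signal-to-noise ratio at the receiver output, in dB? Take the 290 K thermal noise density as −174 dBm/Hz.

4.5 dB

Noise floor: N = −174 + 10 log₁₀(B) + NF
10 log₁₀(8.48×10⁴) = 49.28 dB
N = −174 + 49.28 + 8.18 = −116.54 dBm
SNR = P_sig − N = −112 − (−116.54) = 4.54 dB → 4.5 dB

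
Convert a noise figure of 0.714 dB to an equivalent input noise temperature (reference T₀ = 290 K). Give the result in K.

F = 10^(0.714/10) = 1.17869
T_e = (F − 1)·T₀ = (1.17869 − 1) × 290 = 51.8 K

51.8 K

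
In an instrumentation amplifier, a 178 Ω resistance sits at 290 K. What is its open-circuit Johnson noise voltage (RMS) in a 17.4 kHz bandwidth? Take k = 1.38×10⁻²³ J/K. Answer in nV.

V_n = √(4kTRB)
4kTRB = 4 × 1.38×10⁻²³ × 290 × 1.78×10² × 1.74×10⁴ = 4.96×10⁻¹⁴ V²
V_n = √(4.96×10⁻¹⁴) = 2.23×10⁻⁷ V = 223 nV

223 nV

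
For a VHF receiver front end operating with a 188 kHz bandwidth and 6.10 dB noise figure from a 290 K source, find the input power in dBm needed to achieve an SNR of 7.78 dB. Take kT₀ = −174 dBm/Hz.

Sensitivity = −174 + 10 log₁₀(B) + NF + SNR_min
= −174 + 52.74 + 6.10 + 7.78
= −107.38 dBm → −107.4 dBm

−107.4 dBm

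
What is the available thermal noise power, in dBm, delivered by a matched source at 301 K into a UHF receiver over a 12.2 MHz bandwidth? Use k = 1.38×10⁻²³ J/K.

P_n = kTB = 1.38×10⁻²³ × 301 × 1.22×10⁷ = 5.07×10⁻¹⁴ W
In dBm: 10 log₁₀(5.07×10⁻¹⁴ / 10⁻³) = −103.0 dBm

−103.0 dBm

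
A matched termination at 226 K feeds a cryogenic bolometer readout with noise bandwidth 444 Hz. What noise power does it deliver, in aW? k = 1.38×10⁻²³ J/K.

P_n = kTB = 1.38×10⁻²³ × 226 × 4.44×10² = 1.38×10⁻¹⁸ W = 1.38 aW

1.38 aW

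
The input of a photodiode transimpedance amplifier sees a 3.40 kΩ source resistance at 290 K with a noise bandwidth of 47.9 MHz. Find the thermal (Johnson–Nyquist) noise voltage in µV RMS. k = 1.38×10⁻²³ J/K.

51.1 µV

V_n = √(4kTRB)
4kTRB = 4 × 1.38×10⁻²³ × 290 × 3.40×10³ × 4.79×10⁷ = 2.61×10⁻⁹ V²
V_n = √(2.61×10⁻⁹) = 5.11×10⁻⁵ V = 51.1 µV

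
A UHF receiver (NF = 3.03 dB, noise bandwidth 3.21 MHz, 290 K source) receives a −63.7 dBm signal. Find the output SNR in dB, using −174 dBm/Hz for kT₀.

42.2 dB

Noise floor: N = −174 + 10 log₁₀(B) + NF
10 log₁₀(3.21×10⁶) = 65.07 dB
N = −174 + 65.07 + 3.03 = −105.90 dBm
SNR = P_sig − N = −63.7 − (−105.90) = 42.20 dB → 42.2 dB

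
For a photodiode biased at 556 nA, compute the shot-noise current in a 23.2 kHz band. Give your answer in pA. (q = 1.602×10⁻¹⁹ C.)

64.3 pA

I_n = √(2qI·B)
2qI·B = 2 × 1.602×10⁻¹⁹ × 5.56×10⁻⁷ × 2.32×10⁴ = 4.13×10⁻²¹ A²
I_n = √(4.13×10⁻²¹) = 6.43×10⁻¹¹ A = 64.3 pA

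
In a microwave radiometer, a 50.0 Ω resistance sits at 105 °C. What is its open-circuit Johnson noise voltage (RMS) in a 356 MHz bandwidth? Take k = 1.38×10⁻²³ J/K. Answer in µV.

T = 105 °C + 273.15 = 378.15 K
V_n = √(4kTRB)
4kTRB = 4 × 1.38×10⁻²³ × 378.15 × 5.00×10¹ × 3.56×10⁸ = 3.72×10⁻¹⁰ V²
V_n = √(3.72×10⁻¹⁰) = 1.93×10⁻⁵ V = 19.3 µV

19.3 µV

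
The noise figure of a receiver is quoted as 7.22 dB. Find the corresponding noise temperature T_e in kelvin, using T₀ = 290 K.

F = 10^(7.22/10) = 5.2723
T_e = (F − 1)·T₀ = (5.2723 − 1) × 290 = 1239 K

1239 K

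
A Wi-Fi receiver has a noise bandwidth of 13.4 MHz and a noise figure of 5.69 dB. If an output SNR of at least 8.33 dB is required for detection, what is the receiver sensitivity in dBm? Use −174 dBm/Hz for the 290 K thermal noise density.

Sensitivity = −174 + 10 log₁₀(B) + NF + SNR_min
= −174 + 71.27 + 5.69 + 8.33
= −88.71 dBm → −88.7 dBm

−88.7 dBm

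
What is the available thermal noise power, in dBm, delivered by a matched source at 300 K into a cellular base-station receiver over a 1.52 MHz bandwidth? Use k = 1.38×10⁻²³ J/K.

P_n = kTB = 1.38×10⁻²³ × 300 × 1.52×10⁶ = 6.29×10⁻¹⁵ W
In dBm: 10 log₁₀(6.29×10⁻¹⁵ / 10⁻³) = −112.0 dBm

−112.0 dBm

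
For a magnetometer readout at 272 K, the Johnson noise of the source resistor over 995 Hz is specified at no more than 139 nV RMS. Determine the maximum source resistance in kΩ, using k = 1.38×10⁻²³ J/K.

Johnson–Nyquist: V_n = √(4kTRB) ⇒ R = V_n² / (4kTB)
4kTB = 4 × 1.38×10⁻²³ × 272 × 9.95×10² = 1.49×10⁻¹⁷
R = (1.39×10⁻⁷)² / 1.49×10⁻¹⁷ = 1.29×10³ Ω = 1.29 kΩ

1.29 kΩ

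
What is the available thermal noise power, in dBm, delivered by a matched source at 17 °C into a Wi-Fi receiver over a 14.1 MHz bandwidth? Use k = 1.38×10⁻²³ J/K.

T = 17 °C + 273.15 = 290.15 K
P_n = kTB = 1.38×10⁻²³ × 290.15 × 1.41×10⁷ = 5.65×10⁻¹⁴ W
In dBm: 10 log₁₀(5.65×10⁻¹⁴ / 10⁻³) = −102.5 dBm

−102.5 dBm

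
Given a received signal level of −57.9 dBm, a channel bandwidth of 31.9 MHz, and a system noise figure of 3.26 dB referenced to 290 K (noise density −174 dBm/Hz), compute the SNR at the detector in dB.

Noise floor: N = −174 + 10 log₁₀(B) + NF
10 log₁₀(3.19×10⁷) = 75.04 dB
N = −174 + 75.04 + 3.26 = −95.70 dBm
SNR = P_sig − N = −57.9 − (−95.70) = 37.80 dB → 37.8 dB

37.8 dB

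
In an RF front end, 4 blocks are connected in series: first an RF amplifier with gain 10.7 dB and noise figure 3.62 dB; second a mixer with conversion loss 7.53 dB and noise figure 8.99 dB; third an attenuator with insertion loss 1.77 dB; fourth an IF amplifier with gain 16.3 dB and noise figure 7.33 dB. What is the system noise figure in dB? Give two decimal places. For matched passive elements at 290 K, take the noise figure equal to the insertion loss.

Convert to linear (a loss of L dB is a gain of −L dB): F_i = 10^(NF_i/10), G_i = 10^(G_i,dB/10)
  Stage 1: F_1 = 10^(3.62/10) = 2.301, G_1 = 10^(10.7/10) = 11.75
  Stage 2: F_2 = 10^(8.99/10) = 7.925, G_2 = 10^(−7.53/10) = 0.1766
  Stage 3: F_3 = 10^(1.77/10) = 1.503, G_3 = 10^(−1.77/10) = 0.6653
  Stage 4: F_4 = 10^(7.33/10) = 5.408, G_4 = 10^(16.3/10) = 42.66
Friis cascade:
  F = 2.301 + (7.925 − 1)/11.75 + (1.503 − 1)/2.075 + (5.408 − 1)/1.380 = 6.326
NF = 10 log₁₀(6.326) = 8.01 dB

8.01 dB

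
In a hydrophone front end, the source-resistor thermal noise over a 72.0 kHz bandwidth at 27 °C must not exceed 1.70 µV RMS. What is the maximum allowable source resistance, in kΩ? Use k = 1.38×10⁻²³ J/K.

T = 27 °C + 273.15 = 300.15 K
Johnson–Nyquist: V_n = √(4kTRB) ⇒ R = V_n² / (4kTB)
4kTB = 4 × 1.38×10⁻²³ × 300.15 × 7.20×10⁴ = 1.19×10⁻¹⁵
R = (1.70×10⁻⁶)² / 1.19×10⁻¹⁵ = 2.42×10³ Ω = 2.42 kΩ

2.42 kΩ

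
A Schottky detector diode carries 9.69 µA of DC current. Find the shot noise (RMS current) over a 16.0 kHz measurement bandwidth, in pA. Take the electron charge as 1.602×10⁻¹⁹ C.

223 pA

I_n = √(2qI·B)
2qI·B = 2 × 1.602×10⁻¹⁹ × 9.69×10⁻⁶ × 1.60×10⁴ = 4.97×10⁻²⁰ A²
I_n = √(4.97×10⁻²⁰) = 2.23×10⁻¹⁰ A = 223 pA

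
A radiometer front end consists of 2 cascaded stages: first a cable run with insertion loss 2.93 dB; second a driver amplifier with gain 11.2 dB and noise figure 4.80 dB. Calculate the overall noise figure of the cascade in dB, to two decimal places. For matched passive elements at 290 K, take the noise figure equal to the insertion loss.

Convert to linear (a loss of L dB is a gain of −L dB): F_i = 10^(NF_i/10), G_i = 10^(G_i,dB/10)
  Stage 1: F_1 = 10^(2.93/10) = 1.963, G_1 = 10^(−2.93/10) = 0.5093
  Stage 2: F_2 = 10^(4.80/10) = 3.020, G_2 = 10^(11.2/10) = 13.18
Friis cascade:
  F = 1.963 + (3.020 − 1)/0.5093 = 5.929
NF = 10 log₁₀(5.929) = 7.73 dB

7.73 dB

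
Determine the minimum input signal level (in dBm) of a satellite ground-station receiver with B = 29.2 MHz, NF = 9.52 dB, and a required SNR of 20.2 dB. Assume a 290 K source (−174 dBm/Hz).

Sensitivity = −174 + 10 log₁₀(B) + NF + SNR_min
= −174 + 74.65 + 9.52 + 20.2
= −69.63 dBm → −69.6 dBm

−69.6 dBm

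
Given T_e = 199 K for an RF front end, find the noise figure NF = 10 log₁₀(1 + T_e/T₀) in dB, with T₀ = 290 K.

2.27 dB

F = 1 + T_e/T₀ = 1 + 199/290 = 1.68621
NF = 10 log₁₀(1.68621) = 2.27 dB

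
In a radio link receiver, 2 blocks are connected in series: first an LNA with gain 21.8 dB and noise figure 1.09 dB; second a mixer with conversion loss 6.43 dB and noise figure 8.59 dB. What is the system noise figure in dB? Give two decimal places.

1.23 dB

Convert to linear (a loss of L dB is a gain of −L dB): F_i = 10^(NF_i/10), G_i = 10^(G_i,dB/10)
  Stage 1: F_1 = 10^(1.09/10) = 1.285, G_1 = 10^(21.8/10) = 151.4
  Stage 2: F_2 = 10^(8.59/10) = 7.228, G_2 = 10^(−6.43/10) = 0.2275
Friis cascade:
  F = 1.285 + (7.228 − 1)/151.4 = 1.326
NF = 10 log₁₀(1.326) = 1.23 dB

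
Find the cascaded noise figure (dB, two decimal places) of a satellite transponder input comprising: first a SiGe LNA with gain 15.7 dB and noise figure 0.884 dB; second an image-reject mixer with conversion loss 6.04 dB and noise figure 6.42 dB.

Convert to linear (a loss of L dB is a gain of −L dB): F_i = 10^(NF_i/10), G_i = 10^(G_i,dB/10)
  Stage 1: F_1 = 10^(0.884/10) = 1.226, G_1 = 10^(15.7/10) = 37.15
  Stage 2: F_2 = 10^(6.42/10) = 4.385, G_2 = 10^(−6.04/10) = 0.2489
Friis cascade:
  F = 1.226 + (4.385 − 1)/37.15 = 1.317
NF = 10 log₁₀(1.317) = 1.20 dB

1.20 dB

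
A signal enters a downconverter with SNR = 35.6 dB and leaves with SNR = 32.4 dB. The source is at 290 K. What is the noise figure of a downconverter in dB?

NF (dB) = SNR_in(dB) − SNR_out(dB) when the source is at T₀
NF = 35.6 − 32.4 = 3.2 dB

3.2 dB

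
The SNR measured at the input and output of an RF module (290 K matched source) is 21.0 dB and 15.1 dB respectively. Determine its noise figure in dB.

NF (dB) = SNR_in(dB) − SNR_out(dB) when the source is at T₀
NF = 21.0 − 15.1 = 5.9 dB

5.9 dB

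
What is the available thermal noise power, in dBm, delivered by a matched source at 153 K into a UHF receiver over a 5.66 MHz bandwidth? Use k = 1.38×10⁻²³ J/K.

−109.2 dBm

P_n = kTB = 1.38×10⁻²³ × 153 × 5.66×10⁶ = 1.20×10⁻¹⁴ W
In dBm: 10 log₁₀(1.20×10⁻¹⁴ / 10⁻³) = −109.2 dBm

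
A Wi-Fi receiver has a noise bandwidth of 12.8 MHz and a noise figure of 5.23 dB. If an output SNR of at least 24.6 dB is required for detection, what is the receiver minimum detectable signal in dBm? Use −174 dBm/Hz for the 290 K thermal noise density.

Sensitivity = −174 + 10 log₁₀(B) + NF + SNR_min
= −174 + 71.07 + 5.23 + 24.6
= −73.10 dBm → −73.1 dBm

−73.1 dBm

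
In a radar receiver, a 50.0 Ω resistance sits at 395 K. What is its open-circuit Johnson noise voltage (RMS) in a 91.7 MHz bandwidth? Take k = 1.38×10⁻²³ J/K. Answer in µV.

10.0 µV

V_n = √(4kTRB)
4kTRB = 4 × 1.38×10⁻²³ × 395 × 5.00×10¹ × 9.17×10⁷ = 1.00×10⁻¹⁰ V²
V_n = √(1.00×10⁻¹⁰) = 1.00×10⁻⁵ V = 10.0 µV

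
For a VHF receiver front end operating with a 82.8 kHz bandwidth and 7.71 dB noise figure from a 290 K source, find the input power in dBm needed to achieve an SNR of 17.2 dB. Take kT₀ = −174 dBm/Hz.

−99.9 dBm

Sensitivity = −174 + 10 log₁₀(B) + NF + SNR_min
= −174 + 49.18 + 7.71 + 17.2
= −99.91 dBm → −99.9 dBm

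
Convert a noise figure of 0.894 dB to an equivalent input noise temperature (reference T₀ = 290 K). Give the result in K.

F = 10^(0.894/10) = 1.22857
T_e = (F − 1)·T₀ = (1.22857 − 1) × 290 = 66.3 K

66.3 K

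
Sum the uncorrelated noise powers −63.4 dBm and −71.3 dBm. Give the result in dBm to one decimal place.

−62.7 dBm

Convert to linear, add, convert back:
P₁ = 4.57×10⁻¹⁰ W, P₂ = 7.41×10⁻¹¹ W
P_tot = 5.31×10⁻¹⁰ W → 10 log₁₀(P_tot / 10⁻³) = −62.7 dBm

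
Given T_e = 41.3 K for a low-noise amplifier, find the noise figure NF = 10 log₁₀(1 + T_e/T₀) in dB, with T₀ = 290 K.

0.578 dB

F = 1 + T_e/T₀ = 1 + 41.3/290 = 1.14241
NF = 10 log₁₀(1.14241) = 0.578 dB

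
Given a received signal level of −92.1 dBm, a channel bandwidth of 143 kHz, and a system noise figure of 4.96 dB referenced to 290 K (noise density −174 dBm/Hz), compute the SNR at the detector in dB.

25.4 dB

Noise floor: N = −174 + 10 log₁₀(B) + NF
10 log₁₀(1.43×10⁵) = 51.55 dB
N = −174 + 51.55 + 4.96 = −117.49 dBm
SNR = P_sig − N = −92.1 − (−117.49) = 25.39 dB → 25.4 dB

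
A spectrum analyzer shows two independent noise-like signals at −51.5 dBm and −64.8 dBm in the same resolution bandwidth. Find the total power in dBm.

Convert to linear, add, convert back:
P₁ = 7.08×10⁻⁹ W, P₂ = 3.31×10⁻¹⁰ W
P_tot = 7.41×10⁻⁹ W → 10 log₁₀(P_tot / 10⁻³) = −51.3 dBm

−51.3 dBm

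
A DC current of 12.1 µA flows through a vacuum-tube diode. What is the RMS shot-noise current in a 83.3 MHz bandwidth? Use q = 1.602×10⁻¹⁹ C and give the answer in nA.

18.0 nA

I_n = √(2qI·B)
2qI·B = 2 × 1.602×10⁻¹⁹ × 1.21×10⁻⁵ × 8.33×10⁷ = 3.23×10⁻¹⁶ A²
I_n = √(3.23×10⁻¹⁶) = 1.80×10⁻⁸ A = 18.0 nA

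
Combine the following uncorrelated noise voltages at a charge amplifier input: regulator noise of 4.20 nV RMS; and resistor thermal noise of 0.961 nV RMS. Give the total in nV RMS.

4.31 nV

Uncorrelated sources add in power (mean-square): V_tot = √(ΣV_i²)
V_tot = √[(4.20×10⁻⁹)² + (9.61×10⁻¹⁰)²] = 4.31×10⁻⁹ V = 4.31 nV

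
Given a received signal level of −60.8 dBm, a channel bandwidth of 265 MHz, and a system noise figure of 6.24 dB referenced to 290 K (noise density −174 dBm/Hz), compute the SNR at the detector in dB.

Noise floor: N = −174 + 10 log₁₀(B) + NF
10 log₁₀(2.65×10⁸) = 84.23 dB
N = −174 + 84.23 + 6.24 = −83.53 dBm
SNR = P_sig − N = −60.8 − (−83.53) = 22.73 dB → 22.7 dB

22.7 dB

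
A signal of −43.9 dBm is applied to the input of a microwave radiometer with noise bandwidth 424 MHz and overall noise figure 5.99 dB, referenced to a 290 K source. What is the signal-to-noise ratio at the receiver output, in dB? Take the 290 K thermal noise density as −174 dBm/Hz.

37.8 dB

Noise floor: N = −174 + 10 log₁₀(B) + NF
10 log₁₀(4.24×10⁸) = 86.27 dB
N = −174 + 86.27 + 5.99 = −81.74 dBm
SNR = P_sig − N = −43.9 − (−81.74) = 37.84 dB → 37.8 dB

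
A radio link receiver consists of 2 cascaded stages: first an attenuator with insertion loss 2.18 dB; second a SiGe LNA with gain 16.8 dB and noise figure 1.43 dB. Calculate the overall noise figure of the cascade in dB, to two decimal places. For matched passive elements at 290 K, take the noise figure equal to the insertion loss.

Convert to linear (a loss of L dB is a gain of −L dB): F_i = 10^(NF_i/10), G_i = 10^(G_i,dB/10)
  Stage 1: F_1 = 10^(2.18/10) = 1.652, G_1 = 10^(−2.18/10) = 0.6053
  Stage 2: F_2 = 10^(1.43/10) = 1.390, G_2 = 10^(16.8/10) = 47.86
Friis cascade:
  F = 1.652 + (1.390 − 1)/0.6053 = 2.296
NF = 10 log₁₀(2.296) = 3.61 dB

3.61 dB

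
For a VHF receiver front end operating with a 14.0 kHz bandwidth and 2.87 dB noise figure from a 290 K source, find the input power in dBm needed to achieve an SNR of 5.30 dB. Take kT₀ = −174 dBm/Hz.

Sensitivity = −174 + 10 log₁₀(B) + NF + SNR_min
= −174 + 41.46 + 2.87 + 5.30
= −124.37 dBm → −124.4 dBm

−124.4 dBm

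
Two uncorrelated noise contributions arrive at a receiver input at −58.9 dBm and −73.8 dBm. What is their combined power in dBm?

−58.8 dBm

Convert to linear, add, convert back:
P₁ = 1.29×10⁻⁹ W, P₂ = 4.17×10⁻¹¹ W
P_tot = 1.33×10⁻⁹ W → 10 log₁₀(P_tot / 10⁻³) = −58.8 dBm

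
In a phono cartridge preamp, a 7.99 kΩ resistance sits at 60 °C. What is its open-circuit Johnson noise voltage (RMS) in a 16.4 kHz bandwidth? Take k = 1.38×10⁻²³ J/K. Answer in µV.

T = 60 °C + 273.15 = 333.15 K
V_n = √(4kTRB)
4kTRB = 4 × 1.38×10⁻²³ × 333.15 × 7.99×10³ × 1.64×10⁴ = 2.41×10⁻¹² V²
V_n = √(2.41×10⁻¹²) = 1.55×10⁻⁶ V = 1.55 µV

1.55 µV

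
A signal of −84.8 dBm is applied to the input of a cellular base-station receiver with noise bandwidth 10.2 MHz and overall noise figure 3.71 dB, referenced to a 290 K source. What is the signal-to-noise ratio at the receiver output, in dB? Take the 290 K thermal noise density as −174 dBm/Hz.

15.4 dB

Noise floor: N = −174 + 10 log₁₀(B) + NF
10 log₁₀(1.02×10⁷) = 70.09 dB
N = −174 + 70.09 + 3.71 = −100.20 dBm
SNR = P_sig − N = −84.8 − (−100.20) = 15.40 dB → 15.4 dB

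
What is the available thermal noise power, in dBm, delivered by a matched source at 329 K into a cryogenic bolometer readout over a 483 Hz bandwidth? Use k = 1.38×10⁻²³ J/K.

P_n = kTB = 1.38×10⁻²³ × 329 × 4.83×10² = 2.19×10⁻¹⁸ W
In dBm: 10 log₁₀(2.19×10⁻¹⁸ / 10⁻³) = −146.6 dBm

−146.6 dBm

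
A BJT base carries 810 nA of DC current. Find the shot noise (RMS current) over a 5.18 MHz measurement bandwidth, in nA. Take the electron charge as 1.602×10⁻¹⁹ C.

I_n = √(2qI·B)
2qI·B = 2 × 1.602×10⁻¹⁹ × 8.10×10⁻⁷ × 5.18×10⁶ = 1.34×10⁻¹⁸ A²
I_n = √(1.34×10⁻¹⁸) = 1.16×10⁻⁹ A = 1.16 nA

1.16 nA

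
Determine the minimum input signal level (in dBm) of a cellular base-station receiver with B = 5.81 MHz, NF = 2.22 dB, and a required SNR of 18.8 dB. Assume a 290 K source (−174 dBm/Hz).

−85.3 dBm

Sensitivity = −174 + 10 log₁₀(B) + NF + SNR_min
= −174 + 67.64 + 2.22 + 18.8
= −85.34 dBm → −85.3 dBm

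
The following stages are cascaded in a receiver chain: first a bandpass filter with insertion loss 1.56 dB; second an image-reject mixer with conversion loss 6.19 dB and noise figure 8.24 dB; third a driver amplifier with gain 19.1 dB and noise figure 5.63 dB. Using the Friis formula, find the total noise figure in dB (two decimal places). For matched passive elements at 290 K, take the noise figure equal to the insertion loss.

Convert to linear (a loss of L dB is a gain of −L dB): F_i = 10^(NF_i/10), G_i = 10^(G_i,dB/10)
  Stage 1: F_1 = 10^(1.56/10) = 1.432, G_1 = 10^(−1.56/10) = 0.6982
  Stage 2: F_2 = 10^(8.24/10) = 6.668, G_2 = 10^(−6.19/10) = 0.2404
  Stage 3: F_3 = 10^(5.63/10) = 3.656, G_3 = 10^(19.1/10) = 81.28
Friis cascade:
  F = 1.432 + (6.668 − 1)/0.6982 + (3.656 − 1)/0.1679 = 25.37
NF = 10 log₁₀(25.37) = 14.04 dB

14.04 dB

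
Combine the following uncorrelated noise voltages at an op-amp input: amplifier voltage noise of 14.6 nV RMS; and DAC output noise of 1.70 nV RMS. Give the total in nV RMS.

Uncorrelated sources add in power (mean-square): V_tot = √(ΣV_i²)
V_tot = √[(1.46×10⁻⁸)² + (1.70×10⁻⁹)²] = 1.47×10⁻⁸ V = 14.7 nV

14.7 nV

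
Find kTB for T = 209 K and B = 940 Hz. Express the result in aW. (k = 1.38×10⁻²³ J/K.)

2.71 aW

P_n = kTB = 1.38×10⁻²³ × 209 × 9.40×10² = 2.71×10⁻¹⁸ W = 2.71 aW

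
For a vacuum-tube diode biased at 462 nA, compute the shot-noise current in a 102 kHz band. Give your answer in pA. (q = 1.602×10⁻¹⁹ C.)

I_n = √(2qI·B)
2qI·B = 2 × 1.602×10⁻¹⁹ × 4.62×10⁻⁷ × 1.02×10⁵ = 1.51×10⁻²⁰ A²
I_n = √(1.51×10⁻²⁰) = 1.23×10⁻¹⁰ A = 123 pA

123 pA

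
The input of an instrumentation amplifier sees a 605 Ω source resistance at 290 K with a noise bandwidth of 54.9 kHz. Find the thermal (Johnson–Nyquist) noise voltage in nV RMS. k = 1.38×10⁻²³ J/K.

V_n = √(4kTRB)
4kTRB = 4 × 1.38×10⁻²³ × 290 × 6.05×10² × 5.49×10⁴ = 5.32×10⁻¹³ V²
V_n = √(5.32×10⁻¹³) = 7.29×10⁻⁷ V = 729 nV

729 nV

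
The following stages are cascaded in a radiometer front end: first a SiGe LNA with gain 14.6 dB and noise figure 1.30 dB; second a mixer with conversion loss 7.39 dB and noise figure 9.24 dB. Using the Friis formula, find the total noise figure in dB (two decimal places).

2.06 dB

Convert to linear (a loss of L dB is a gain of −L dB): F_i = 10^(NF_i/10), G_i = 10^(G_i,dB/10)
  Stage 1: F_1 = 10^(1.30/10) = 1.349, G_1 = 10^(14.6/10) = 28.84
  Stage 2: F_2 = 10^(9.24/10) = 8.395, G_2 = 10^(−7.39/10) = 0.1824
Friis cascade:
  F = 1.349 + (8.395 − 1)/28.84 = 1.605
NF = 10 log₁₀(1.605) = 2.06 dB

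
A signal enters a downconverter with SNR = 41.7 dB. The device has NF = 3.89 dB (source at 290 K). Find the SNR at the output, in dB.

37.81 dB

By definition F = SNR_in/SNR_out, so in dB: SNR_out = SNR_in − NF
SNR_out = 41.7 − 3.89 = 37.81 dB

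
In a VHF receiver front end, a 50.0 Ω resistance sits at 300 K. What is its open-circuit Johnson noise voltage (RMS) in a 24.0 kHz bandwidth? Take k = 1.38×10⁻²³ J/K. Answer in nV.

V_n = √(4kTRB)
4kTRB = 4 × 1.38×10⁻²³ × 300 × 5.00×10¹ × 2.40×10⁴ = 1.99×10⁻¹⁴ V²
V_n = √(1.99×10⁻¹⁴) = 1.41×10⁻⁷ V = 141 nV

141 nV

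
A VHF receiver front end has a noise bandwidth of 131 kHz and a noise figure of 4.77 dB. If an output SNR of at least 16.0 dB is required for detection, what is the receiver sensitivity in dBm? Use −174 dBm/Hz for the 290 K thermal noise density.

Sensitivity = −174 + 10 log₁₀(B) + NF + SNR_min
= −174 + 51.17 + 4.77 + 16.0
= −102.06 dBm → −102.1 dBm

−102.1 dBm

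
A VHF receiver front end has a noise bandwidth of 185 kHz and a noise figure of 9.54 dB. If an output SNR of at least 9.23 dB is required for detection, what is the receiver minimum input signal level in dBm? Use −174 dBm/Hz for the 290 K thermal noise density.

−102.6 dBm

Sensitivity = −174 + 10 log₁₀(B) + NF + SNR_min
= −174 + 52.67 + 9.54 + 9.23
= −102.56 dBm → −102.6 dBm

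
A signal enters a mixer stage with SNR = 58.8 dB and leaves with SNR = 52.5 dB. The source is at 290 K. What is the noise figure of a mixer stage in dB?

NF (dB) = SNR_in(dB) − SNR_out(dB) when the source is at T₀
NF = 58.8 − 52.5 = 6.3 dB

6.3 dB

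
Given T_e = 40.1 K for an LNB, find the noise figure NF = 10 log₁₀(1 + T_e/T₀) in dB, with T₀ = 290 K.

0.562 dB

F = 1 + T_e/T₀ = 1 + 40.1/290 = 1.13828
NF = 10 log₁₀(1.13828) = 0.562 dB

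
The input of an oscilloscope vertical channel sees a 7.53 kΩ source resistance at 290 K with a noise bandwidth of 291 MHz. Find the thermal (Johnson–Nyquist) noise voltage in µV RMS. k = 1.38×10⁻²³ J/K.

V_n = √(4kTRB)
4kTRB = 4 × 1.38×10⁻²³ × 290 × 7.53×10³ × 2.91×10⁸ = 3.51×10⁻⁸ V²
V_n = √(3.51×10⁻⁸) = 1.87×10⁻⁴ V = 187 µV

187 µV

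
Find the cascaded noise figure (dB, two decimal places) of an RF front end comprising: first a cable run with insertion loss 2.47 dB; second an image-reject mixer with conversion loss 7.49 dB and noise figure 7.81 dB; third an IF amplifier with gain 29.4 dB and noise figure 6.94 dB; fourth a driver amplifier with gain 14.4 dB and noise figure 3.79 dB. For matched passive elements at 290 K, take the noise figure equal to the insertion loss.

Convert to linear (a loss of L dB is a gain of −L dB): F_i = 10^(NF_i/10), G_i = 10^(G_i,dB/10)
  Stage 1: F_1 = 10^(2.47/10) = 1.766, G_1 = 10^(−2.47/10) = 0.5662
  Stage 2: F_2 = 10^(7.81/10) = 6.039, G_2 = 10^(−7.49/10) = 0.1782
  Stage 3: F_3 = 10^(6.94/10) = 4.943, G_3 = 10^(29.4/10) = 871.0
  Stage 4: F_4 = 10^(3.79/10) = 2.393, G_4 = 10^(14.4/10) = 27.54
Friis cascade:
  F = 1.766 + (6.039 − 1)/0.5662 + (4.943 − 1)/0.1009 + (2.393 − 1)/87.90 = 49.75
NF = 10 log₁₀(49.75) = 16.97 dB

16.97 dB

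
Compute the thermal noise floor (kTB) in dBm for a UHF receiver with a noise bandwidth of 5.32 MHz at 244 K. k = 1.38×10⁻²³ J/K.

P_n = kTB = 1.38×10⁻²³ × 244 × 5.32×10⁶ = 1.79×10⁻¹⁴ W
In dBm: 10 log₁₀(1.79×10⁻¹⁴ / 10⁻³) = −107.5 dBm

−107.5 dBm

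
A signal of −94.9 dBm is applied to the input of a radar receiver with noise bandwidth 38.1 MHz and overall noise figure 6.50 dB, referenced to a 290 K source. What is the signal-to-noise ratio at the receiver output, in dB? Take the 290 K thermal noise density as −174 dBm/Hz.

Noise floor: N = −174 + 10 log₁₀(B) + NF
10 log₁₀(3.81×10⁷) = 75.81 dB
N = −174 + 75.81 + 6.50 = −91.69 dBm
SNR = P_sig − N = −94.9 − (−91.69) = −3.21 dB → −3.2 dB

−3.2 dB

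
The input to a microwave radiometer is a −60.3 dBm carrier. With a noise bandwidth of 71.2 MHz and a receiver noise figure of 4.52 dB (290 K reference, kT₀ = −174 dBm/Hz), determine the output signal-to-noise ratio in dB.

30.7 dB

Noise floor: N = −174 + 10 log₁₀(B) + NF
10 log₁₀(7.12×10⁷) = 78.52 dB
N = −174 + 78.52 + 4.52 = −90.96 dBm
SNR = P_sig − N = −60.3 − (−90.96) = 30.66 dB → 30.7 dB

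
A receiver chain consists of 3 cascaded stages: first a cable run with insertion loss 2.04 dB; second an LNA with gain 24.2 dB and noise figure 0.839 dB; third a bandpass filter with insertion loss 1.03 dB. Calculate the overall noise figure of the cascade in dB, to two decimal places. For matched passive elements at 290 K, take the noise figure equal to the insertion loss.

2.88 dB

Convert to linear (a loss of L dB is a gain of −L dB): F_i = 10^(NF_i/10), G_i = 10^(G_i,dB/10)
  Stage 1: F_1 = 10^(2.04/10) = 1.600, G_1 = 10^(−2.04/10) = 0.6252
  Stage 2: F_2 = 10^(0.839/10) = 1.213, G_2 = 10^(24.2/10) = 263.0
  Stage 3: F_3 = 10^(1.03/10) = 1.268, G_3 = 10^(−1.03/10) = 0.7889
Friis cascade:
  F = 1.600 + (1.213 − 1)/0.6252 + (1.268 − 1)/164.4 = 1.942
NF = 10 log₁₀(1.942) = 2.88 dB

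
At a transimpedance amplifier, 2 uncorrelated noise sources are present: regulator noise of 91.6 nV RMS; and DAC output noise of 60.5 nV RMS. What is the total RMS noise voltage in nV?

Uncorrelated sources add in power (mean-square): V_tot = √(ΣV_i²)
V_tot = √[(9.16×10⁻⁸)² + (6.05×10⁻⁸)²] = 1.10×10⁻⁷ V = 110 nV

110 nV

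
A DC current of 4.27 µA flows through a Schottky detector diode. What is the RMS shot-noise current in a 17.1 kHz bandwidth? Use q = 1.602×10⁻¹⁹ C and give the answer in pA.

153 pA

I_n = √(2qI·B)
2qI·B = 2 × 1.602×10⁻¹⁹ × 4.27×10⁻⁶ × 1.71×10⁴ = 2.34×10⁻²⁰ A²
I_n = √(2.34×10⁻²⁰) = 1.53×10⁻¹⁰ A = 153 pA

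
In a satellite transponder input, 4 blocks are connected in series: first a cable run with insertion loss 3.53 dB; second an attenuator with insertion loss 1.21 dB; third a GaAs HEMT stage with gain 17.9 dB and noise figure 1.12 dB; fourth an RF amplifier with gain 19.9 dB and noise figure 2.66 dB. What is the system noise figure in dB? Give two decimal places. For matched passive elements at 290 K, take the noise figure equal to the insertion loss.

Convert to linear (a loss of L dB is a gain of −L dB): F_i = 10^(NF_i/10), G_i = 10^(G_i,dB/10)
  Stage 1: F_1 = 10^(3.53/10) = 2.254, G_1 = 10^(−3.53/10) = 0.4436
  Stage 2: F_2 = 10^(1.21/10) = 1.321, G_2 = 10^(−1.21/10) = 0.7568
  Stage 3: F_3 = 10^(1.12/10) = 1.294, G_3 = 10^(17.9/10) = 61.66
  Stage 4: F_4 = 10^(2.66/10) = 1.845, G_4 = 10^(19.9/10) = 97.72
Friis cascade:
  F = 2.254 + (1.321 − 1)/0.4436 + (1.294 − 1)/0.3357 + (1.845 − 1)/20.70 = 3.896
NF = 10 log₁₀(3.896) = 5.91 dB

5.91 dB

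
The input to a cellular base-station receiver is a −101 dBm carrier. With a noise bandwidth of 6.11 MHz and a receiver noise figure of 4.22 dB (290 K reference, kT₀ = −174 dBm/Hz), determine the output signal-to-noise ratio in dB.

0.9 dB

Noise floor: N = −174 + 10 log₁₀(B) + NF
10 log₁₀(6.11×10⁶) = 67.86 dB
N = −174 + 67.86 + 4.22 = −101.92 dBm
SNR = P_sig − N = −101 − (−101.92) = 0.92 dB → 0.9 dB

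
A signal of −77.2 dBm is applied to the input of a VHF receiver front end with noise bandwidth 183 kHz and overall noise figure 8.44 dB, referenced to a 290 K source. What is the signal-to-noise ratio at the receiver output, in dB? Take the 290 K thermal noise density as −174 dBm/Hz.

35.7 dB

Noise floor: N = −174 + 10 log₁₀(B) + NF
10 log₁₀(1.83×10⁵) = 52.62 dB
N = −174 + 52.62 + 8.44 = −112.94 dBm
SNR = P_sig − N = −77.2 − (−112.94) = 35.74 dB → 35.7 dB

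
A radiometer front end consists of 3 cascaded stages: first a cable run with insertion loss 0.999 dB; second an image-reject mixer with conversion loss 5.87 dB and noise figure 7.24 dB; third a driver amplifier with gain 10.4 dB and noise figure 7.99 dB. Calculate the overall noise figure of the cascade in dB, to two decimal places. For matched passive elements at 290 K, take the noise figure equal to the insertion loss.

15.11 dB

Convert to linear (a loss of L dB is a gain of −L dB): F_i = 10^(NF_i/10), G_i = 10^(G_i,dB/10)
  Stage 1: F_1 = 10^(0.999/10) = 1.259, G_1 = 10^(−0.999/10) = 0.7945
  Stage 2: F_2 = 10^(7.24/10) = 5.297, G_2 = 10^(−5.87/10) = 0.2588
  Stage 3: F_3 = 10^(7.99/10) = 6.295, G_3 = 10^(10.4/10) = 10.96
Friis cascade:
  F = 1.259 + (5.297 − 1)/0.7945 + (6.295 − 1)/0.2056 = 32.42
NF = 10 log₁₀(32.42) = 15.11 dB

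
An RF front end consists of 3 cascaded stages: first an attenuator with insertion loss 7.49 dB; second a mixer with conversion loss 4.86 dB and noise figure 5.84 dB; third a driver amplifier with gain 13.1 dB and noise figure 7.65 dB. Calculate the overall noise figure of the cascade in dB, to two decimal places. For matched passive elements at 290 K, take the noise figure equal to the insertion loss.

Convert to linear (a loss of L dB is a gain of −L dB): F_i = 10^(NF_i/10), G_i = 10^(G_i,dB/10)
  Stage 1: F_1 = 10^(7.49/10) = 5.610, G_1 = 10^(−7.49/10) = 0.1782
  Stage 2: F_2 = 10^(5.84/10) = 3.837, G_2 = 10^(−4.86/10) = 0.3266
  Stage 3: F_3 = 10^(7.65/10) = 5.821, G_3 = 10^(13.1/10) = 20.42
Friis cascade:
  F = 5.610 + (3.837 − 1)/0.1782 + (5.821 − 1)/0.05821 = 104.3
NF = 10 log₁₀(104.3) = 20.18 dB

20.18 dB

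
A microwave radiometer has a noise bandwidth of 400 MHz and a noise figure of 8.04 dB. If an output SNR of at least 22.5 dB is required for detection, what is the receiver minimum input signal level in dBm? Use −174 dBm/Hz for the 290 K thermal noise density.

Sensitivity = −174 + 10 log₁₀(B) + NF + SNR_min
= −174 + 86.02 + 8.04 + 22.5
= −57.44 dBm → −57.4 dBm

−57.4 dBm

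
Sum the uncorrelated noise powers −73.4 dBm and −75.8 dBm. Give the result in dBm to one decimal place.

−71.4 dBm

Convert to linear, add, convert back:
P₁ = 4.57×10⁻¹¹ W, P₂ = 2.63×10⁻¹¹ W
P_tot = 7.20×10⁻¹¹ W → 10 log₁₀(P_tot / 10⁻³) = −71.4 dBm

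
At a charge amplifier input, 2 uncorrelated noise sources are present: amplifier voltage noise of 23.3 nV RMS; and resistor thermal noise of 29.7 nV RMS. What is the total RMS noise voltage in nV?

Uncorrelated sources add in power (mean-square): V_tot = √(ΣV_i²)
V_tot = √[(2.33×10⁻⁸)² + (2.97×10⁻⁸)²] = 3.77×10⁻⁸ V = 37.7 nV

37.7 nV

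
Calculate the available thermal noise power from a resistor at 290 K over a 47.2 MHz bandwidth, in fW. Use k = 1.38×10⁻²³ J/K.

189 fW

P_n = kTB = 1.38×10⁻²³ × 290 × 4.72×10⁷ = 1.89×10⁻¹³ W = 189 fW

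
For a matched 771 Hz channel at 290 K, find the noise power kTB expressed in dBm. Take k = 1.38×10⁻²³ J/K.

P_n = kTB = 1.38×10⁻²³ × 290 × 7.71×10² = 3.09×10⁻¹⁸ W
In dBm: 10 log₁₀(3.09×10⁻¹⁸ / 10⁻³) = −145.1 dBm

−145.1 dBm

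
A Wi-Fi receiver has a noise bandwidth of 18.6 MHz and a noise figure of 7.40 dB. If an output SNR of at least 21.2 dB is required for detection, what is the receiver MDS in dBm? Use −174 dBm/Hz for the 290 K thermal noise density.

Sensitivity = −174 + 10 log₁₀(B) + NF + SNR_min
= −174 + 72.7 + 7.40 + 21.2
= −72.70 dBm → −72.7 dBm

−72.7 dBm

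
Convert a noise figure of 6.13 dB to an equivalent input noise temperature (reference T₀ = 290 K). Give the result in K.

F = 10^(6.13/10) = 4.10204
T_e = (F − 1)·T₀ = (4.10204 − 1) × 290 = 900 K

900 K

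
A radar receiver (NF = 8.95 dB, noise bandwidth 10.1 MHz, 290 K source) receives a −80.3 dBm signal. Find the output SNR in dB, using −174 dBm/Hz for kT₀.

Noise floor: N = −174 + 10 log₁₀(B) + NF
10 log₁₀(1.01×10⁷) = 70.04 dB
N = −174 + 70.04 + 8.95 = −95.01 dBm
SNR = P_sig − N = −80.3 − (−95.01) = 14.71 dB → 14.7 dB

14.7 dB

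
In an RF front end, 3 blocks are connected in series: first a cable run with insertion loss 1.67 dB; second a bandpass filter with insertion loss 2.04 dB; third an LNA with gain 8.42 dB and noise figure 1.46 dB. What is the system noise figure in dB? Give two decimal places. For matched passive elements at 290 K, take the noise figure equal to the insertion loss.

Convert to linear (a loss of L dB is a gain of −L dB): F_i = 10^(NF_i/10), G_i = 10^(G_i,dB/10)
  Stage 1: F_1 = 10^(1.67/10) = 1.469, G_1 = 10^(−1.67/10) = 0.6808
  Stage 2: F_2 = 10^(2.04/10) = 1.600, G_2 = 10^(−2.04/10) = 0.6252
  Stage 3: F_3 = 10^(1.46/10) = 1.400, G_3 = 10^(8.42/10) = 6.950
Friis cascade:
  F = 1.469 + (1.600 − 1)/0.6808 + (1.400 − 1)/0.4256 = 3.289
NF = 10 log₁₀(3.289) = 5.17 dB

5.17 dB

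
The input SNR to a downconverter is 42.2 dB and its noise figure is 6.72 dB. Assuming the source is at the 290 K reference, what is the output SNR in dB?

35.48 dB

By definition F = SNR_in/SNR_out, so in dB: SNR_out = SNR_in − NF
SNR_out = 42.2 − 6.72 = 35.48 dB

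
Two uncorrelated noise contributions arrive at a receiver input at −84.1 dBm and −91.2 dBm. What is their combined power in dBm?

−83.3 dBm

Convert to linear, add, convert back:
P₁ = 3.89×10⁻¹² W, P₂ = 7.59×10⁻¹³ W
P_tot = 4.65×10⁻¹² W → 10 log₁₀(P_tot / 10⁻³) = −83.3 dBm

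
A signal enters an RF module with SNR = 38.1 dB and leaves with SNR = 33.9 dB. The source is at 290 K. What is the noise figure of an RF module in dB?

4.2 dB

NF (dB) = SNR_in(dB) − SNR_out(dB) when the source is at T₀
NF = 38.1 − 33.9 = 4.2 dB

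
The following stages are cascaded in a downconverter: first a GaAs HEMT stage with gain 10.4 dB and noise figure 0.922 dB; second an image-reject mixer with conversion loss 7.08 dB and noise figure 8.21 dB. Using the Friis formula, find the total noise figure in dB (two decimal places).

Convert to linear (a loss of L dB is a gain of −L dB): F_i = 10^(NF_i/10), G_i = 10^(G_i,dB/10)
  Stage 1: F_1 = 10^(0.922/10) = 1.237, G_1 = 10^(10.4/10) = 10.96
  Stage 2: F_2 = 10^(8.21/10) = 6.622, G_2 = 10^(−7.08/10) = 0.1959
Friis cascade:
  F = 1.237 + (6.622 − 1)/10.96 = 1.749
NF = 10 log₁₀(1.749) = 2.43 dB

2.43 dB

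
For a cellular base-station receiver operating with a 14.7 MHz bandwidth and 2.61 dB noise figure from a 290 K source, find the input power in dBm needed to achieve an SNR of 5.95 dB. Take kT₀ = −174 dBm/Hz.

−93.8 dBm

Sensitivity = −174 + 10 log₁₀(B) + NF + SNR_min
= −174 + 71.67 + 2.61 + 5.95
= −93.77 dBm → −93.8 dBm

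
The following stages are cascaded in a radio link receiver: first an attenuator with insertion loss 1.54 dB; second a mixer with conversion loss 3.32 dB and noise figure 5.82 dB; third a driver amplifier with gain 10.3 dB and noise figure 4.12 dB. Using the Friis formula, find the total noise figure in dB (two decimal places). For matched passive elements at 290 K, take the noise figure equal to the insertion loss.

Convert to linear (a loss of L dB is a gain of −L dB): F_i = 10^(NF_i/10), G_i = 10^(G_i,dB/10)
  Stage 1: F_1 = 10^(1.54/10) = 1.426, G_1 = 10^(−1.54/10) = 0.7015
  Stage 2: F_2 = 10^(5.82/10) = 3.819, G_2 = 10^(−3.32/10) = 0.4656
  Stage 3: F_3 = 10^(4.12/10) = 2.582, G_3 = 10^(10.3/10) = 10.72
Friis cascade:
  F = 1.426 + (3.819 − 1)/0.7015 + (2.582 − 1)/0.3266 = 10.29
NF = 10 log₁₀(10.29) = 10.12 dB

10.12 dB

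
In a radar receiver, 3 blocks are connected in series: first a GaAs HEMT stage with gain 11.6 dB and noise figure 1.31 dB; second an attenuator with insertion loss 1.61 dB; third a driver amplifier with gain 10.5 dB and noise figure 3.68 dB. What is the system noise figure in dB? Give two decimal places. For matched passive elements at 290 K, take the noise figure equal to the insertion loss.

1.81 dB

Convert to linear (a loss of L dB is a gain of −L dB): F_i = 10^(NF_i/10), G_i = 10^(G_i,dB/10)
  Stage 1: F_1 = 10^(1.31/10) = 1.352, G_1 = 10^(11.6/10) = 14.45
  Stage 2: F_2 = 10^(1.61/10) = 1.449, G_2 = 10^(−1.61/10) = 0.6902
  Stage 3: F_3 = 10^(3.68/10) = 2.333, G_3 = 10^(10.5/10) = 11.22
Friis cascade:
  F = 1.352 + (1.449 − 1)/14.45 + (2.333 − 1)/9.977 = 1.517
NF = 10 log₁₀(1.517) = 1.81 dB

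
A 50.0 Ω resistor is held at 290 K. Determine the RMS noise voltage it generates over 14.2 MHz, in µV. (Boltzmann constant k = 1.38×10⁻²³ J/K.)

V_n = √(4kTRB)
4kTRB = 4 × 1.38×10⁻²³ × 290 × 5.00×10¹ × 1.42×10⁷ = 1.14×10⁻¹¹ V²
V_n = √(1.14×10⁻¹¹) = 3.37×10⁻⁶ V = 3.37 µV

3.37 µV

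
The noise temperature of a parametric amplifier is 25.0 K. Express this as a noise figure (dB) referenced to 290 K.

F = 1 + T_e/T₀ = 1 + 25.0/290 = 1.08621
NF = 10 log₁₀(1.08621) = 0.359 dB

0.359 dB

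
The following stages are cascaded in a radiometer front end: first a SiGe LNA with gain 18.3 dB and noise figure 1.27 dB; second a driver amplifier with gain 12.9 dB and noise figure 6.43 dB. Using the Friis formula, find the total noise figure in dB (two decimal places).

Convert to linear (a loss of L dB is a gain of −L dB): F_i = 10^(NF_i/10), G_i = 10^(G_i,dB/10)
  Stage 1: F_1 = 10^(1.27/10) = 1.340, G_1 = 10^(18.3/10) = 67.61
  Stage 2: F_2 = 10^(6.43/10) = 4.395, G_2 = 10^(12.9/10) = 19.50
Friis cascade:
  F = 1.340 + (4.395 − 1)/67.61 = 1.390
NF = 10 log₁₀(1.390) = 1.43 dB

1.43 dB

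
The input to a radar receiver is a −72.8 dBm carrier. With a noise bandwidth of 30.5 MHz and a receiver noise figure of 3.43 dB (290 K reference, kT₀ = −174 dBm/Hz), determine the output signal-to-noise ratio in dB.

Noise floor: N = −174 + 10 log₁₀(B) + NF
10 log₁₀(3.05×10⁷) = 74.84 dB
N = −174 + 74.84 + 3.43 = −95.73 dBm
SNR = P_sig − N = −72.8 − (−95.73) = 22.93 dB → 22.9 dB

22.9 dB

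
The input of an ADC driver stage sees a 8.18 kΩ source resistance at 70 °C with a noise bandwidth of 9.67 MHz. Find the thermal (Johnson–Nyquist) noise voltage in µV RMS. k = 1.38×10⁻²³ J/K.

38.7 µV

T = 70 °C + 273.15 = 343.15 K
V_n = √(4kTRB)
4kTRB = 4 × 1.38×10⁻²³ × 343.15 × 8.18×10³ × 9.67×10⁶ = 1.50×10⁻⁹ V²
V_n = √(1.50×10⁻⁹) = 3.87×10⁻⁵ V = 38.7 µV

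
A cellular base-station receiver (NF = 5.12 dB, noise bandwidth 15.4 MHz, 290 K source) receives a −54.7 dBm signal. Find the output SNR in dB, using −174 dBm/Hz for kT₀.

Noise floor: N = −174 + 10 log₁₀(B) + NF
10 log₁₀(1.54×10⁷) = 71.88 dB
N = −174 + 71.88 + 5.12 = −97.00 dBm
SNR = P_sig − N = −54.7 − (−97.00) = 42.30 dB → 42.3 dB

42.3 dB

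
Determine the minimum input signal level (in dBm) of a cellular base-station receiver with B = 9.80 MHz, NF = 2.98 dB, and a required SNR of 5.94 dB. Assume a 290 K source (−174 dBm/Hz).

−95.2 dBm

Sensitivity = −174 + 10 log₁₀(B) + NF + SNR_min
= −174 + 69.91 + 2.98 + 5.94
= −95.17 dBm → −95.2 dBm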